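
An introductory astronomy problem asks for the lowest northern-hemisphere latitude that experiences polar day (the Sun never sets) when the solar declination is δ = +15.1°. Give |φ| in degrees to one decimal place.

|φ| = 74.9°

Polar day requires cos H₀ = −tan φ tan δ ≤ −1, i.e. tan φ tan δ ≥ 1.
The boundary is |tan φ| · |tan δ| = 1, so |φ| = 90° − |δ| = 90° − 15.1° = 74.9° in the northern hemisphere.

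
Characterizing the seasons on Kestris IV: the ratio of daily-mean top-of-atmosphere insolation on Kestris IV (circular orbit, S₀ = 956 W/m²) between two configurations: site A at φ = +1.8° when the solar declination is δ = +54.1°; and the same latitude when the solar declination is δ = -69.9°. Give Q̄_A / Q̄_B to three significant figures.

Q̄_A / Q̄_B ≈ 2.10

— Configuration A (φ=+1.8°):
cos H₀ = −tan(+1.8°) tan(+54.100°) = -0.0434, H₀ = 1.6142 rad.
Bracket: H₀ sin φ sin δ + cos φ cos δ sin H₀ = 1.6142×0.03141×0.81004 + 0.99951×0.58637×0.99906 = 0.041071 + 0.585532 = 0.626603.
Q̄ = (S₀/π) × [bracket] = (956/π) × 0.626603 = 190.68 W/m².
— Configuration B (φ=+1.8°):
cos H₀ = −tan(+1.8°) tan(-69.900°) = 0.0859, H₀ = 1.4848 rad.
Bracket: H₀ sin φ sin δ + cos φ cos δ sin H₀ = 1.4848×0.03141×-0.93909 + 0.99951×0.34366×0.99631 = -0.043797 + 0.342224 = 0.298427.
Q̄ = (S₀/π) × [bracket] = (956/π) × 0.298427 = 90.813 W/m².
Ratio Q̄_A / Q̄_B = 190.68 / 90.813 = 2.100.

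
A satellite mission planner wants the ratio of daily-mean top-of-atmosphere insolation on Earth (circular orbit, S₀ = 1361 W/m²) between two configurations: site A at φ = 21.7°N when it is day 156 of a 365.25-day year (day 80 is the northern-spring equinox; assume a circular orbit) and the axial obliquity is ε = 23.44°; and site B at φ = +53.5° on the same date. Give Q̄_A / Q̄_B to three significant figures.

Q̄_A / Q̄_B ≈ 0.973

— Configuration A (φ=+21.7°):
Solar longitude: λ_s = 360° × (156 − 80)/365.25 = 74.908°.
sin δ = sin 23.44° × sin 74.908° = 0.38407, so δ = +22.586°.
cos H₀ = −tan(+21.7°) tan(+22.586°) = -0.1655, H₀ = 1.7371 rad.
Bracket: H₀ sin φ sin δ + cos φ cos δ sin H₀ = 1.7371×0.36975×0.38407 + 0.92913×0.92330×0.98620 = 0.246685 + 0.846027 = 1.092712.
Q̄ = (S₀/π) × [bracket] = (1361/π) × 1.092712 = 473.38 W/m².
— Configuration B (φ=+53.5°):
cos H₀ = −tan(+53.5°) tan(+22.586°) = -0.5622, H₀ = 2.1678 rad.
Bracket: H₀ sin φ sin δ + cos φ cos δ sin H₀ = 2.1678×0.80386×0.38407 + 0.59482×0.92330×0.82703 = 0.669283 + 0.454203 = 1.123486.
Q̄ = (S₀/π) × [bracket] = (1361/π) × 1.123486 = 486.72 W/m².
Ratio Q̄_A / Q̄_B = 473.38 / 486.72 = 0.9726.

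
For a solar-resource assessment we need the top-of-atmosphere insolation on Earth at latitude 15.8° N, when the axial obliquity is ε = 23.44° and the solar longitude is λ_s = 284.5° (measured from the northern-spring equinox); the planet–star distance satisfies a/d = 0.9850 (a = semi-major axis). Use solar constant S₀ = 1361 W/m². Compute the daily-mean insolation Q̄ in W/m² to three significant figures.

Solar declination: sin δ = sin ε · sin λ_s = sin 23.44° × sin 284.5° = -0.38512, so δ = -22.651°.
cos H₀ = −tan(+15.8°) tan(-22.651°) = 0.1181, H₀ = 1.4524 rad.
Bracket: H₀ sin φ sin δ + cos φ cos δ sin H₀ = 1.4524×0.27228×-0.38512 + 0.96222×0.92287×0.99300 = -0.152299 + 0.881788 = 0.729489.
Inverse-square distance factor (a/d)² = 0.9850² = 0.970225.
Q̄ = (S₀/π) × 0.970225 × [bracket] = (1361/π) × 0.970225 × 0.729489 = 306.6 W/m².

Q̄ ≈ 307 W/m²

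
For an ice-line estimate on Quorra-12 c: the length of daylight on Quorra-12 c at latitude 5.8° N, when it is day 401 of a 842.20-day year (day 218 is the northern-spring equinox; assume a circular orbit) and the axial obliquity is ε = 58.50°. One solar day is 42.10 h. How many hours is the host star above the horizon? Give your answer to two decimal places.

23.12 h

Solar longitude: L_s = 360° × (401 − 218)/842.20 = 78.224°.
sin δ = sin 58.50° × sin 78.224° = 0.83469, so δ = +56.584°.
cos h₀ = −tan ϕ · tan δ = −tan(+5.8°) × tan(+56.584°) = -0.1540, so h₀ = 1.7254 rad = 98.86°.
Daylight = 2h₀/(2π) × 42.10 h = (1.7254/π) × 42.10 = 23.12 h.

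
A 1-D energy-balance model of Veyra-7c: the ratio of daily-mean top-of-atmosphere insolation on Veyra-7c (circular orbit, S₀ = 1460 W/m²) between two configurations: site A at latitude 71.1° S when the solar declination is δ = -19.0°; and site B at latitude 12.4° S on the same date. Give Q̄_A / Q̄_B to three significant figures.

Q̄_A / Q̄_B ≈ 0.934

— Configuration A (φ=-71.1°):
cos H₀ = −tan(-71.1°) tan(-19.000°) = -1.0057 ≤ −1 ⇒ polar day, H₀ = π.
Bracket: H₀ sin φ sin δ + cos φ cos δ sin H₀ = 3.1416×-0.94609×-0.32557 + 0.32392×0.94552×0.00000 = 0.967671 + 0.000000 = 0.967671.
Q̄ = (S₀/π) × [bracket] = (1460/π) × 0.967671 = 449.71 W/m².
— Configuration B (φ=-12.4°):
cos H₀ = −tan(-12.4°) tan(-19.000°) = -0.0757, H₀ = 1.6466 rad.
Bracket: H₀ sin φ sin δ + cos φ cos δ sin H₀ = 1.6466×-0.21474×-0.32557 + 0.97667×0.94552×0.99713 = 0.115119 + 0.920811 = 1.035930.
Q̄ = (S₀/π) × [bracket] = (1460/π) × 1.035930 = 481.43 W/m².
Ratio Q̄_A / Q̄_B = 449.71 / 481.43 = 0.9341.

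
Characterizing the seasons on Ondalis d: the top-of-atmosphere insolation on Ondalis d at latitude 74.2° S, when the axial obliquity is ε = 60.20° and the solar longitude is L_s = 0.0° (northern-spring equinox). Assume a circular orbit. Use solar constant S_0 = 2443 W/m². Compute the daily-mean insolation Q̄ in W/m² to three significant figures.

Solar declination: sin δ = sin ε · sin L_s = sin 60.20° × sin 0.0° = 0.00000, so δ = +0.000°.
cos h₀ = −tan(-74.2°) tan(+0.000°) = 0.0000, h₀ = 1.5708 rad.
Bracket: h₀ sin ϕ sin δ + cos ϕ cos δ sin h₀ = 1.5708×-0.96222×0.00000 + 0.27228×1.00000×1.00000 = -0.000000 + 0.272280 = 0.272280.
Q̄ = (S_0/π) × [bracket] = (2443/π) × 0.272280 = 211.7 W/m².

Q̄ ≈ 212 W/m²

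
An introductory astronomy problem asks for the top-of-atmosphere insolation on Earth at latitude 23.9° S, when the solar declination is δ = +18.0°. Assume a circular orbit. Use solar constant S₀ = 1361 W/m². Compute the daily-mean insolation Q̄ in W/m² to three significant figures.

Q̄ ≈ 295 W/m²

cos H₀ = −tan(-23.9°) tan(+18.000°) = 0.1440, H₀ = 1.4263 rad.
Bracket: H₀ sin φ sin δ + cos φ cos δ sin H₀ = 1.4263×-0.40514×0.30902 + 0.91425×0.95106×0.98958 = -0.178568 + 0.860446 = 0.681878.
Q̄ = (S₀/π) × [bracket] = (1361/π) × 0.681878 = 295.4 W/m².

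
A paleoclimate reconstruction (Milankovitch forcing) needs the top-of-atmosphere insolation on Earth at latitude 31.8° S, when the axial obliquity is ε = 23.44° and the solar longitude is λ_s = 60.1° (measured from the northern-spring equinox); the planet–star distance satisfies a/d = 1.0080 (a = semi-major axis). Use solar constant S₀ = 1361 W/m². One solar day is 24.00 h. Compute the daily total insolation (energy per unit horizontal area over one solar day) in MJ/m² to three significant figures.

20.3 MJ/m²

Solar declination: sin δ = sin ε · sin λ_s = sin 23.44° × sin 60.1° = 0.34484, so δ = +20.172°.
cos H₀ = −tan(-31.8°) tan(+20.172°) = 0.2278, H₀ = 1.3410 rad.
Bracket: H₀ sin φ sin δ + cos φ cos δ sin H₀ = 1.3410×-0.52696×0.34484 + 0.84989×0.93866×0.97371 = -0.243682 + 0.776785 = 0.533103.
Inverse-square distance factor (a/d)² = 1.0080² = 1.016064.
Q̄ = (S₀/π) × 1.016064 × [bracket] = (1361/π) × 1.016064 × 0.533103 = 234.66 W/m².
Daily total = Q̄ × 24.00 h × 3600 s/h = 234.66 × 24.00 × 3600 / 10⁶ = 20.27 MJ/m².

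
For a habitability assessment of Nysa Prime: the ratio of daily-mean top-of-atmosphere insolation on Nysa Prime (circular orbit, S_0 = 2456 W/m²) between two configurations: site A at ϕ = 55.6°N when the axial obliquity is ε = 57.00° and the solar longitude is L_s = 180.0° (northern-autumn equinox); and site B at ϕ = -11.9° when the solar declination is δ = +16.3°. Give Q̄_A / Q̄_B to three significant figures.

Q̄_A / Q̄_B ≈ 0.665

— Configuration A (ϕ=+55.6°):
Solar declination: sin δ = sin ε · sin L_s = sin 57.00° × sin 180.0° = 0.00000, so δ = +0.000°.
cos h₀ = −tan(+55.6°) tan(+0.000°) = -0.0000, h₀ = 1.5708 rad.
Bracket: h₀ sin ϕ sin δ + cos ϕ cos δ sin h₀ = 1.5708×0.82511×0.00000 + 0.56497×1.00000×1.00000 = 0.000000 + 0.564970 = 0.564970.
Q̄ = (S_0/π) × [bracket] = (2456/π) × 0.564970 = 441.68 W/m².
— Configuration B (ϕ=-11.9°):
cos h₀ = −tan(-11.9°) tan(+16.300°) = 0.0616, h₀ = 1.5091 rad.
Bracket: h₀ sin ϕ sin δ + cos ϕ cos δ sin h₀ = 1.5091×-0.20620×0.28067 + 0.97851×0.95981×0.99810 = -0.087338 + 0.937399 = 0.850061.
Q̄ = (S_0/π) × [bracket] = (2456/π) × 0.850061 = 664.55 W/m².
Ratio Q̄_A / Q̄_B = 441.68 / 664.55 = 0.6646.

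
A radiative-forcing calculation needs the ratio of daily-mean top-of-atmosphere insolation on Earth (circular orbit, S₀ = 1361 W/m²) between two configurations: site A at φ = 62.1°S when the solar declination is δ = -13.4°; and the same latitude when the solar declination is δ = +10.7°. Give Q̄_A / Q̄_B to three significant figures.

Q̄_A / Q̄_B ≈ 3.56

— Configuration A (φ=-62.1°):
cos H₀ = −tan(-62.1°) tan(-13.400°) = -0.4499, H₀ = 2.0375 rad.
Bracket: H₀ sin φ sin δ + cos φ cos δ sin H₀ = 2.0375×-0.88377×-0.23175 + 0.46793×0.97278×0.89306 = 0.417308 + 0.406515 = 0.823823.
Q̄ = (S₀/π) × [bracket] = (1361/π) × 0.823823 = 356.90 W/m².
— Configuration B (φ=-62.1°):
cos H₀ = −tan(-62.1°) tan(+10.700°) = 0.3569, H₀ = 1.2059 rad.
Bracket: H₀ sin φ sin δ + cos φ cos δ sin H₀ = 1.2059×-0.88377×0.18567 + 0.46793×0.98261×0.93415 = -0.197876 + 0.429515 = 0.231639.
Q̄ = (S₀/π) × [bracket] = (1361/π) × 0.231639 = 100.35 W/m².
Ratio Q̄_A / Q̄_B = 356.90 / 100.35 = 3.557.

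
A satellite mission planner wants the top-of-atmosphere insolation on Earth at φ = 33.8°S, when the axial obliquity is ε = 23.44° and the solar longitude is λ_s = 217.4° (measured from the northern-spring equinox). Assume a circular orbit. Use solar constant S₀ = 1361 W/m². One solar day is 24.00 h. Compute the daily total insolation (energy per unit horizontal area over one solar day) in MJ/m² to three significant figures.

Solar declination: sin δ = sin ε · sin λ_s = sin 23.44° × sin 217.4° = -0.24161, so δ = -13.981°.
cos H₀ = −tan(-33.8°) tan(-13.981°) = -0.1667, H₀ = 1.7383 rad.
Bracket: H₀ sin φ sin δ + cos φ cos δ sin H₀ = 1.7383×-0.55630×-0.24161 + 0.83098×0.97037×0.98601 = 0.233641 + 0.795077 = 1.028718.
Q̄ = (S₀/π) × [bracket] = (1361/π) × 1.028718 = 445.66 W/m².
Daily total = Q̄ × 24.00 h × 3600 s/h = 445.66 × 24.00 × 3600 / 10⁶ = 38.51 MJ/m².

38.5 MJ/m²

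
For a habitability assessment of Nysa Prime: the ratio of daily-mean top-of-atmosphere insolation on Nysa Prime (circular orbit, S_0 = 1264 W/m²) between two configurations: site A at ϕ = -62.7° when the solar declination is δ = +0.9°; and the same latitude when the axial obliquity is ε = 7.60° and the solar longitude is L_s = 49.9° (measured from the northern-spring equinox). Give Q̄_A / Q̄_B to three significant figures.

Q̄_A / Q̄_B ≈ 1.35

— Configuration A (ϕ=-62.7°):
cos h₀ = −tan(-62.7°) tan(+0.900°) = 0.0304, h₀ = 1.5404 rad.
Bracket: h₀ sin ϕ sin δ + cos ϕ cos δ sin h₀ = 1.5404×-0.88862×0.01571 + 0.45865×0.99988×0.99954 = -0.021504 + 0.458384 = 0.436880.
Q̄ = (S_0/π) × [bracket] = (1264/π) × 0.436880 = 175.78 W/m².
— Configuration B (ϕ=-62.7°):
Solar declination: sin δ = sin ε · sin L_s = sin 7.60° × sin 49.9° = 0.10117, so δ = +5.806°.
cos h₀ = −tan(-62.7°) tan(+5.806°) = 0.1970, h₀ = 1.3725 rad.
Bracket: h₀ sin ϕ sin δ + cos ϕ cos δ sin h₀ = 1.3725×-0.88862×0.10117 + 0.45865×0.99487×0.98040 = -0.123390 + 0.447354 = 0.323964.
Q̄ = (S_0/π) × [bracket] = (1264/π) × 0.323964 = 130.34 W/m².
Ratio Q̄_A / Q̄_B = 175.78 / 130.34 = 1.349.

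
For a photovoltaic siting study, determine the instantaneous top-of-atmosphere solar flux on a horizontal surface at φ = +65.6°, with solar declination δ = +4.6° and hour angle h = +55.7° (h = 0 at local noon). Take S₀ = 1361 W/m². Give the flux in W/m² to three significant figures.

cos θ_z = sin φ sin δ + cos φ cos δ cos h = 0.073036 + 0.232045 = 0.305081.
Flux = S₀ · cos θ_z = 1361 × 0.305081 = 415.2 W/m².

415 W/m²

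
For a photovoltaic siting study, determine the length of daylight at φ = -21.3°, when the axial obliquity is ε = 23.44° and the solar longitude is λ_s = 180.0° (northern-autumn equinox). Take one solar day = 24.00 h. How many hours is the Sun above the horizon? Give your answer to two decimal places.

12.00 h

Solar declination: sin δ = sin ε · sin λ_s = sin 23.44° × sin 180.0° = 0.00000, so δ = +0.000°.
cos H₀ = −tan φ · tan δ = −tan(-21.3°) × tan(+0.000°) = 0.0000, so H₀ = 1.5708 rad = 90.00°.
Daylight = 2H₀/(2π) × 24.00 h = (1.5708/π) × 24.00 = 12.00 h.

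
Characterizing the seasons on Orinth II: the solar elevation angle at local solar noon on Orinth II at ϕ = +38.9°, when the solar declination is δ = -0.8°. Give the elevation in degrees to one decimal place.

At local noon the hour angle is zero, so the zenith angle equals |ϕ − δ| = |+38.9° − (-0.800°)| = 39.700°.
Elevation = 90° − 39.700° = 50.3°.

50.3°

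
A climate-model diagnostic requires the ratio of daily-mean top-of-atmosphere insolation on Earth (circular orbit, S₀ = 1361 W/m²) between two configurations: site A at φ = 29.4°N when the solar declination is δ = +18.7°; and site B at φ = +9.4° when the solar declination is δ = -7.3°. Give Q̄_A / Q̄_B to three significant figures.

Q̄_A / Q̄_B ≈ 1.15

— Configuration A (φ=+29.4°):
cos H₀ = −tan(+29.4°) tan(+18.700°) = -0.1907, H₀ = 1.7627 rad.
Bracket: H₀ sin φ sin δ + cos φ cos δ sin H₀ = 1.7627×0.49090×0.32061 + 0.87121×0.94721×0.98164 = 0.277427 + 0.810068 = 1.087495.
Q̄ = (S₀/π) × [bracket] = (1361/π) × 1.087495 = 471.12 W/m².
— Configuration B (φ=+9.4°):
cos H₀ = −tan(+9.4°) tan(-7.300°) = 0.0212, H₀ = 1.5496 rad.
Bracket: H₀ sin φ sin δ + cos φ cos δ sin H₀ = 1.5496×0.16333×-0.12706 + 0.98657×0.99189×0.99978 = -0.032158 + 0.978354 = 0.946196.
Q̄ = (S₀/π) × [bracket] = (1361/π) × 0.946196 = 409.91 W/m².
Ratio Q̄_A / Q̄_B = 471.12 / 409.91 = 1.149.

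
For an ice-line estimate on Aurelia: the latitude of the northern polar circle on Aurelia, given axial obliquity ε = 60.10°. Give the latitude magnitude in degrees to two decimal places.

29.90°

The polar circle is the lowest latitude that experiences at least one full rotation of continuous daylight at the northern-summer solstice; it lies at |φ| = 90° − ε = 90° − 60.10° = 29.90°.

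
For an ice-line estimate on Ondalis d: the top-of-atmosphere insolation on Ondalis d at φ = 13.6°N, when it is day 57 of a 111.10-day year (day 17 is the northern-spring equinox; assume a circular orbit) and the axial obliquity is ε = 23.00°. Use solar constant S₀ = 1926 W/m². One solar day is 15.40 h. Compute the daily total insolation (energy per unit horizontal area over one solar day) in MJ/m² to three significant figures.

Solar longitude: λ_s = 360° × (57 − 17)/111.10 = 129.613°.
sin δ = sin 23.00° × sin 129.613° = 0.30101, so δ = +17.518°.
cos H₀ = −tan(+13.6°) tan(+17.518°) = -0.0764, H₀ = 1.6472 rad.
Bracket: H₀ sin φ sin δ + cos φ cos δ sin H₀ = 1.6472×0.23514×0.30101 + 0.97196×0.95362×0.99708 = 0.116588 + 0.924174 = 1.040762.
Q̄ = (S₀/π) × [bracket] = (1926/π) × 1.040762 = 638.05 W/m².
Daily total = Q̄ × 15.40 h × 3600 s/h = 638.05 × 15.40 × 3600 / 10⁶ = 35.37 MJ/m².

35.4 MJ/m²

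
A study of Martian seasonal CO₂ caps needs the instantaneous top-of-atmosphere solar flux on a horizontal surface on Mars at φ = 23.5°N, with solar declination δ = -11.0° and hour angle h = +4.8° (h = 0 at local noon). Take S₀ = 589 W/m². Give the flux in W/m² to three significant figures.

484 W/m²

cos θ_z = sin φ sin δ + cos φ cos δ cos h = -0.076085 + 0.897054 = 0.820969.
Flux = S₀ · cos θ_z = 589 × 0.820969 = 483.6 W/m².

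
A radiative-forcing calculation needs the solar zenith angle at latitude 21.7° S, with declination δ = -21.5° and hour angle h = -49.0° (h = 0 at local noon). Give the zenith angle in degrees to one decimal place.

cos θ_z = sin φ sin δ + cos φ cos δ cos h = 0.135513 + 0.567151 = 0.702664.
θ_z = arccos(0.702664) = 45.4°.

θ_z = 45.4°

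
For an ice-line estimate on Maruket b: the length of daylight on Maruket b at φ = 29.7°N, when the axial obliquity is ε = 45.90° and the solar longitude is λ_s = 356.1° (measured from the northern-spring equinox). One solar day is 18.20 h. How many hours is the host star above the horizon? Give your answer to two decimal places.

Solar declination: sin δ = sin ε · sin λ_s = sin 45.90° × sin 356.1° = -0.04884, so δ = -2.800°.
cos H₀ = −tan φ · tan δ = −tan(+29.7°) × tan(-2.800°) = 0.0279, so H₀ = 1.5429 rad = 88.40°.
Daylight = 2H₀/(2π) × 18.20 h = (1.5429/π) × 18.20 = 8.94 h.

8.94 h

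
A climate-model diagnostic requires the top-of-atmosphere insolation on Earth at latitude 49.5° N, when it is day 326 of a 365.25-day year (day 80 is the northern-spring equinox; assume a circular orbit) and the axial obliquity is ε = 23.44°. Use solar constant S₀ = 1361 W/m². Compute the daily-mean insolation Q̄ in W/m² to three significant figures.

Q̄ ≈ 107 W/m²

Solar longitude: λ_s = 360° × (326 − 80)/365.25 = 242.464°.
sin δ = sin 23.44° × sin 242.464° = -0.35273, so δ = -20.654°.
cos H₀ = −tan(+49.5°) tan(-20.654°) = 0.4414, H₀ = 1.1137 rad.
Bracket: H₀ sin φ sin δ + cos φ cos δ sin H₀ = 1.1137×0.76041×-0.35273 + 0.64945×0.93573×0.89733 = -0.298716 + 0.545316 = 0.246600.
Q̄ = (S₀/π) × [bracket] = (1361/π) × 0.246600 = 106.8 W/m².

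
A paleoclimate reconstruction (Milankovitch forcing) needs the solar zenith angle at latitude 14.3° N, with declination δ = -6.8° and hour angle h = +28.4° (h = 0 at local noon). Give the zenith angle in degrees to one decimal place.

θ_z = 35.2°

cos θ_z = sin ϕ sin δ + cos ϕ cos δ cos h = -0.029246 + 0.846397 = 0.817151.
θ_z = arccos(0.817151) = 35.2°.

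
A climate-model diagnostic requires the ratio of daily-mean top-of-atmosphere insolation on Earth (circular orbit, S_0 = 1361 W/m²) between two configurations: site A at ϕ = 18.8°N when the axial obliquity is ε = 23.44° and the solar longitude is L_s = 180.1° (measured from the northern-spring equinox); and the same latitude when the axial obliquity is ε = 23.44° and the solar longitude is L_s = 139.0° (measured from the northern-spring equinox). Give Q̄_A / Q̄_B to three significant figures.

— Configuration A (ϕ=+18.8°):
Solar declination: sin δ = sin ε · sin L_s = sin 23.44° × sin 180.1° = -0.00069, so δ = -0.040°.
cos h₀ = −tan(+18.8°) tan(-0.040°) = 0.0002, h₀ = 1.5706 rad.
Bracket: h₀ sin ϕ sin δ + cos ϕ cos δ sin h₀ = 1.5706×0.32227×-0.00069 + 0.94665×1.00000×1.00000 = -0.000349 + 0.946650 = 0.946301.
Q̄ = (S_0/π) × [bracket] = (1361/π) × 0.946301 = 409.96 W/m².
— Configuration B (ϕ=+18.8°):
Solar declination: sin δ = sin ε · sin L_s = sin 23.44° × sin 139.0° = 0.26097, so δ = +15.128°.
cos h₀ = −tan(+18.8°) tan(+15.128°) = -0.0920, h₀ = 1.6630 rad.
Bracket: h₀ sin ϕ sin δ + cos ϕ cos δ sin h₀ = 1.6630×0.32227×0.26097 + 0.94665×0.96535×0.99576 = 0.139863 + 0.909974 = 1.049837.
Q̄ = (S_0/π) × [bracket] = (1361/π) × 1.049837 = 454.81 W/m².
Ratio Q̄_A / Q̄_B = 409.96 / 454.81 = 0.9014.

Q̄_A / Q̄_B ≈ 0.901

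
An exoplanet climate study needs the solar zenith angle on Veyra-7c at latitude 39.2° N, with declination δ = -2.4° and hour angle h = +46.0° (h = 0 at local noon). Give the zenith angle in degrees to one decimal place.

θ_z = 59.2°

cos θ_z = sin φ sin δ + cos φ cos δ cos h = -0.026467 + 0.537849 = 0.511382.
θ_z = arccos(0.511382) = 59.2°.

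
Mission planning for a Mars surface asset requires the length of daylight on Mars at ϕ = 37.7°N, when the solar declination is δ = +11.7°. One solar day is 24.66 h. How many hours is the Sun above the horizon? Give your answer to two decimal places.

13.59 h

cos h₀ = −tan ϕ · tan δ = −tan(+37.7°) × tan(+11.700°) = -0.1601, so h₀ = 1.7315 rad = 99.21°.
Daylight = 2h₀/(2π) × 24.66 h = (1.7315/π) × 24.66 = 13.59 h.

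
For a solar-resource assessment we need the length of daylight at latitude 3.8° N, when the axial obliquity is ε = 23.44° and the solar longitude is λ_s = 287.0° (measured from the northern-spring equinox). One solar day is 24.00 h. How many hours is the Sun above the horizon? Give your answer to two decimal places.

Solar declination: sin δ = sin ε · sin λ_s = sin 23.44° × sin 287.0° = -0.38041, so δ = -22.359°.
cos H₀ = −tan φ · tan δ = −tan(+3.8°) × tan(-22.359°) = 0.0273, so H₀ = 1.5435 rad = 88.43°.
Daylight = 2H₀/(2π) × 24.00 h = (1.5435/π) × 24.00 = 11.79 h.

11.79 h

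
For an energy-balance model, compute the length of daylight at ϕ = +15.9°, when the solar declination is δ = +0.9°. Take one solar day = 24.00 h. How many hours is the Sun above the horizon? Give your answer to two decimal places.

cos h₀ = −tan ϕ · tan δ = −tan(+15.9°) × tan(+0.900°) = -0.0045, so h₀ = 1.5753 rad = 90.26°.
Daylight = 2h₀/(2π) × 24.00 h = (1.5753/π) × 24.00 = 12.03 h.

12.03 h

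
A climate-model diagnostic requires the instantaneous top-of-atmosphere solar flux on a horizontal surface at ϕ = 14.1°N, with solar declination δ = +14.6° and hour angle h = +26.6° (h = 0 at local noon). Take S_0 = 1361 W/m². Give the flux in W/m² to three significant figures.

1.23e+03 W/m²

cos θ_z = sin ϕ sin δ + cos ϕ cos δ cos h = 0.061408 + 0.839212 = 0.900620.
Flux = S_0 · cos θ_z = 1361 × 0.900620 = 1226 W/m².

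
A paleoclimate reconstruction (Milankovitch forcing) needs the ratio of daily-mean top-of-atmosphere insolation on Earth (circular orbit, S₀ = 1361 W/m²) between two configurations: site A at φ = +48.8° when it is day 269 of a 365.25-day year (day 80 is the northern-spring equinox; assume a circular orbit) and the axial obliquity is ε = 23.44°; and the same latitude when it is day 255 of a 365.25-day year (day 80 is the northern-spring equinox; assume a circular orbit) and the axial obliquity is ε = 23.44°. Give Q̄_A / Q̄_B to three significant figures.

— Configuration A (φ=+48.8°):
Solar longitude: λ_s = 360° × (269 − 80)/365.25 = 186.283°.
sin δ = sin 23.44° × sin 186.283° = -0.04354, so δ = -2.495°.
cos H₀ = −tan(+48.8°) tan(-2.495°) = 0.0498, H₀ = 1.5210 rad.
Bracket: H₀ sin φ sin δ + cos φ cos δ sin H₀ = 1.5210×0.75241×-0.04354 + 0.65869×0.99905×0.99876 = -0.049828 + 0.657248 = 0.607420.
Q̄ = (S₀/π) × [bracket] = (1361/π) × 0.607420 = 263.15 W/m².
— Configuration B (φ=+48.8°):
Solar longitude: λ_s = 360° × (255 − 80)/365.25 = 172.485°.
sin δ = sin 23.44° × sin 172.485° = 0.05203, so δ = +2.982°.
cos H₀ = −tan(+48.8°) tan(+2.982°) = -0.0595, H₀ = 1.6303 rad.
Bracket: H₀ sin φ sin δ + cos φ cos δ sin H₀ = 1.6303×0.75241×0.05203 + 0.65869×0.99865×0.99823 = 0.063823 + 0.656636 = 0.720459.
Q̄ = (S₀/π) × [bracket] = (1361/π) × 0.720459 = 312.12 W/m².
Ratio Q̄_A / Q̄_B = 263.15 / 312.12 = 0.8431.

Q̄_A / Q̄_B ≈ 0.843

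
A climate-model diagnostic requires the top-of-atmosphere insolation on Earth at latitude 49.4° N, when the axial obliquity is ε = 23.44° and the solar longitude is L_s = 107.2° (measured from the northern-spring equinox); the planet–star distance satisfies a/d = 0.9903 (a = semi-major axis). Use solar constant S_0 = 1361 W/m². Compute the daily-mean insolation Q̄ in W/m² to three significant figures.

Solar declination: sin δ = sin ε · sin L_s = sin 23.44° × sin 107.2° = 0.38000, so δ = +22.334°.
cos h₀ = −tan(+49.4°) tan(+22.334°) = -0.4793, h₀ = 2.0707 rad.
Bracket: h₀ sin ϕ sin δ + cos ϕ cos δ sin h₀ = 2.0707×0.75927×0.38000 + 0.65077×0.92499×0.87765 = 0.597444 + 0.528306 = 1.125750.
Inverse-square distance factor (a/d)² = 0.9903² = 0.980694.
Q̄ = (S_0/π) × 0.980694 × [bracket] = (1361/π) × 0.980694 × 1.125750 = 478.3 W/m².

Q̄ ≈ 478 W/m²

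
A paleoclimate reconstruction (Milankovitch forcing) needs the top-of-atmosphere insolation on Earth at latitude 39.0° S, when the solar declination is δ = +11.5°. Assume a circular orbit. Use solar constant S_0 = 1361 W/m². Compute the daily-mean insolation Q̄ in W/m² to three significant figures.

cos h₀ = −tan(-39.0°) tan(+11.500°) = 0.1648, h₀ = 1.4053 rad.
Bracket: h₀ sin ϕ sin δ + cos ϕ cos δ sin h₀ = 1.4053×-0.62932×0.19937 + 0.77715×0.97992×0.98633 = -0.176320 + 0.751135 = 0.574815.
Q̄ = (S_0/π) × [bracket] = (1361/π) × 0.574815 = 249.0 W/m².

Q̄ ≈ 249 W/m²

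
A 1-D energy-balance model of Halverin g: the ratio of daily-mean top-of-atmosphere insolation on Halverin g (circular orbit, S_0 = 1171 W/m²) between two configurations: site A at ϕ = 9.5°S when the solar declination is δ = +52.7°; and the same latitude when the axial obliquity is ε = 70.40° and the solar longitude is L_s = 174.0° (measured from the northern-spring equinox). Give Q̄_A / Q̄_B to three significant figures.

Q̄_A / Q̄_B ≈ 0.425

— Configuration A (ϕ=-9.5°):
cos h₀ = −tan(-9.5°) tan(+52.700°) = 0.2197, h₀ = 1.3493 rad.
Bracket: h₀ sin ϕ sin δ + cos ϕ cos δ sin h₀ = 1.3493×-0.16505×0.79547 + 0.98629×0.60599×0.97557 = -0.177153 + 0.583081 = 0.405928.
Q̄ = (S_0/π) × [bracket] = (1171/π) × 0.405928 = 151.31 W/m².
— Configuration B (ϕ=-9.5°):
Solar declination: sin δ = sin ε · sin L_s = sin 70.40° × sin 174.0° = 0.09847, so δ = +5.651°.
cos h₀ = −tan(-9.5°) tan(+5.651°) = 0.0166, h₀ = 1.5542 rad.
Bracket: h₀ sin ϕ sin δ + cos ϕ cos δ sin h₀ = 1.5542×-0.16505×0.09847 + 0.98629×0.99514×0.99986 = -0.025260 + 0.981359 = 0.956099.
Q̄ = (S_0/π) × [bracket] = (1171/π) × 0.956099 = 356.38 W/m².
Ratio Q̄_A / Q̄_B = 151.31 / 356.38 = 0.4246.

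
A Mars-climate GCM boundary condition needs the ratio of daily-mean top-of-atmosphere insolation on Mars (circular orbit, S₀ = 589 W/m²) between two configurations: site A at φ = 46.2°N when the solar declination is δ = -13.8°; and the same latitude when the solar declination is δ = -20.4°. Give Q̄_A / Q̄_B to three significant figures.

— Configuration A (φ=+46.2°):
cos H₀ = −tan(+46.2°) tan(-13.800°) = 0.2561, H₀ = 1.3118 rad.
Bracket: H₀ sin φ sin δ + cos φ cos δ sin H₀ = 1.3118×0.72176×-0.23853 + 0.69214×0.97113×0.96664 = -0.225841 + 0.649735 = 0.423894.
Q̄ = (S₀/π) × [bracket] = (589/π) × 0.423894 = 79.474 W/m².
— Configuration B (φ=+46.2°):
cos H₀ = −tan(+46.2°) tan(-20.400°) = 0.3878, H₀ = 1.1725 rad.
Bracket: H₀ sin φ sin δ + cos φ cos δ sin H₀ = 1.1725×0.72176×-0.34857 + 0.69214×0.93728×0.92174 = -0.294982 + 0.597959 = 0.302977.
Q̄ = (S₀/π) × [bracket] = (589/π) × 0.302977 = 56.803 W/m².
Ratio Q̄_A / Q̄_B = 79.474 / 56.803 = 1.399.

Q̄_A / Q̄_B ≈ 1.40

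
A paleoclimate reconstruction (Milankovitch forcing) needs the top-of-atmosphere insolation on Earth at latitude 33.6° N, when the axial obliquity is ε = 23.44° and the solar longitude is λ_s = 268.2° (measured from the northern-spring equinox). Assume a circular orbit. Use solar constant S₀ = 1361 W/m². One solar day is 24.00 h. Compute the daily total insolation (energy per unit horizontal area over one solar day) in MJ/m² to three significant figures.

Solar declination: sin δ = sin ε · sin λ_s = sin 23.44° × sin 268.2° = -0.39759, so δ = -23.428°.
cos H₀ = −tan(+33.6°) tan(-23.428°) = 0.2879, H₀ = 1.2788 rad.
Bracket: H₀ sin φ sin δ + cos φ cos δ sin H₀ = 1.2788×0.55339×-0.39759 + 0.83292×0.91756×0.95766 = -0.281365 + 0.731896 = 0.450531.
Q̄ = (S₀/π) × [bracket] = (1361/π) × 0.450531 = 195.18 W/m².
Daily total = Q̄ × 24.00 h × 3600 s/h = 195.18 × 24.00 × 3600 / 10⁶ = 16.86 MJ/m².

16.9 MJ/m²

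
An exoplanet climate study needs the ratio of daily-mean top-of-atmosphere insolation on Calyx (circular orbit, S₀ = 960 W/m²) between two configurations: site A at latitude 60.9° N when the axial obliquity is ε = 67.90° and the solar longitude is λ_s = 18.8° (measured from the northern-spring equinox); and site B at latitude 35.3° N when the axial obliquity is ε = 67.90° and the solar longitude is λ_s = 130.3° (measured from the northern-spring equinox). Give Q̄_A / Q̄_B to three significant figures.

Q̄_A / Q̄_B ≈ 0.693

— Configuration A (φ=+60.9°):
Solar declination: sin δ = sin ε · sin λ_s = sin 67.90° × sin 18.8° = 0.29859, so δ = +17.373°.
cos H₀ = −tan(+60.9°) tan(+17.373°) = -0.5621, H₀ = 2.1677 rad.
Bracket: H₀ sin φ sin δ + cos φ cos δ sin H₀ = 2.1677×0.87377×0.29859 + 0.48634×0.95438×0.82707 = 0.565551 + 0.383887 = 0.949438.
Q̄ = (S₀/π) × [bracket] = (960/π) × 0.949438 = 290.13 W/m².
— Configuration B (φ=+35.3°):
Solar declination: sin δ = sin ε · sin λ_s = sin 67.90° × sin 130.3° = 0.70663, so δ = +44.962°.
cos H₀ = −tan(+35.3°) tan(+44.962°) = -0.7071, H₀ = 2.3562 rad.
Bracket: H₀ sin φ sin δ + cos φ cos δ sin H₀ = 2.3562×0.57786×0.70663 + 0.81614×0.70758×0.70712 = 0.962115 + 0.408351 = 1.370466.
Q̄ = (S₀/π) × [bracket] = (960/π) × 1.370466 = 418.78 W/m².
Ratio Q̄_A / Q̄_B = 290.13 / 418.78 = 0.6928.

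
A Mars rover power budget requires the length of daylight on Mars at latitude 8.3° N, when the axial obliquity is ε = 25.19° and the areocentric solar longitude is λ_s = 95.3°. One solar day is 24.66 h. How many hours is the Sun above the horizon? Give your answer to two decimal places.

12.87 h

sin δ = sin 25.19° × sin 95.3° = 0.42380, so δ = +25.075°.
cos H₀ = −tan φ · tan δ = −tan(+8.3°) × tan(+25.075°) = -0.0683, so H₀ = 1.6391 rad = 93.91°.
Daylight = 2H₀/(2π) × 24.66 h = (1.6391/π) × 24.66 = 12.87 h.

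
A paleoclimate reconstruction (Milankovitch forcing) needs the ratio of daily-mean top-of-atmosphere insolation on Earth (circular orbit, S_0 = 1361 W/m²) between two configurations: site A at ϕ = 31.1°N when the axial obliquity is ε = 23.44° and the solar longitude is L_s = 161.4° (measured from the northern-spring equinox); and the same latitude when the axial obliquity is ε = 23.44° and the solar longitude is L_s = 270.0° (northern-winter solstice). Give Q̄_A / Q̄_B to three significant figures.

Q̄_A / Q̄_B ≈ 1.95

— Configuration A (ϕ=+31.1°):
Solar declination: sin δ = sin ε · sin L_s = sin 23.44° × sin 161.4° = 0.12688, so δ = +7.289°.
cos h₀ = −tan(+31.1°) tan(+7.289°) = -0.0772, h₀ = 1.6480 rad.
Bracket: h₀ sin ϕ sin δ + cos ϕ cos δ sin h₀ = 1.6480×0.51653×0.12688 + 0.85627×0.99192×0.99702 = 0.108006 + 0.846820 = 0.954826.
Q̄ = (S_0/π) × [bracket] = (1361/π) × 0.954826 = 413.65 W/m².
— Configuration B (ϕ=+31.1°):
Solar declination: sin δ = sin ε · sin L_s = sin 23.44° × sin 270.0° = -0.39779, so δ = -23.440°.
cos h₀ = −tan(+31.1°) tan(-23.440°) = 0.2615, h₀ = 1.3062 rad.
Bracket: h₀ sin ϕ sin δ + cos ϕ cos δ sin h₀ = 1.3062×0.51653×-0.39779 + 0.85627×0.91748×0.96519 = -0.268386 + 0.758263 = 0.489877.
Q̄ = (S_0/π) × [bracket] = (1361/π) × 0.489877 = 212.22 W/m².
Ratio Q̄_A / Q̄_B = 413.65 / 212.22 = 1.949.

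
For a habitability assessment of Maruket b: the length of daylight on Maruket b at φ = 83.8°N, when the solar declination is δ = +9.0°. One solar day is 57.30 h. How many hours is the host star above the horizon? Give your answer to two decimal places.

Sunrise equation: cos H₀ = −tan φ · tan δ = -1.4580 ≤ −1, so the host star never sets (polar day) and H₀ = π.
Daylight = 2H₀/(2π) × 57.30 h = (3.1416/π) × 57.30 = 57.30 h.

57.30 h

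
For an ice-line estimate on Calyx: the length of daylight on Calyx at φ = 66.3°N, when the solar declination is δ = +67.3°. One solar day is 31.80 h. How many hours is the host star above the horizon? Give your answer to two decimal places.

Sunrise equation: cos H₀ = −tan φ · tan δ = -5.4459 ≤ −1, so the host star never sets (polar day) and H₀ = π.
Daylight = 2H₀/(2π) × 31.80 h = (3.1416/π) × 31.80 = 31.80 h.

31.80 h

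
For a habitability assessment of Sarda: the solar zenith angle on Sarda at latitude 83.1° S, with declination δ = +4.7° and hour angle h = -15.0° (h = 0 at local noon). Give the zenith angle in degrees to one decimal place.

cos θ_z = sin φ sin δ + cos φ cos δ cos h = -0.081345 + 0.115653 = 0.034308.
θ_z = arccos(0.034308) = 88.0°.

θ_z = 88.0°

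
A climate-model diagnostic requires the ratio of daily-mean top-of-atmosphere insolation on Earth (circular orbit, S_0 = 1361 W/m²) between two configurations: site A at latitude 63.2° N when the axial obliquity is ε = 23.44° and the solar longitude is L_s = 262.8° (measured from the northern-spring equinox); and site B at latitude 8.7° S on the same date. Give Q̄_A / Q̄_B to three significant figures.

— Configuration A (ϕ=+63.2°):
Solar declination: sin δ = sin ε · sin L_s = sin 23.44° × sin 262.8° = -0.39465, so δ = -23.244°.
cos h₀ = −tan(+63.2°) tan(-23.244°) = 0.8503, h₀ = 0.5542 rad.
Bracket: h₀ sin ϕ sin δ + cos ϕ cos δ sin h₀ = 0.5542×0.89259×-0.39465 + 0.45088×0.91883×0.52631 = -0.195223 + 0.218041 = 0.022818.
Q̄ = (S_0/π) × [bracket] = (1361/π) × 0.022818 = 9.8852 W/m².
— Configuration B (ϕ=-8.7°):
cos h₀ = −tan(-8.7°) tan(-23.244°) = -0.0657, h₀ = 1.6366 rad.
Bracket: h₀ sin ϕ sin δ + cos ϕ cos δ sin h₀ = 1.6366×-0.15126×-0.39465 + 0.98849×0.91883×0.99784 = 0.097696 + 0.906292 = 1.003988.
Q̄ = (S_0/π) × [bracket] = (1361/π) × 1.003988 = 434.95 W/m².
Ratio Q̄_A / Q̄_B = 9.8852 / 434.95 = 0.02273.

Q̄_A / Q̄_B ≈ 0.0227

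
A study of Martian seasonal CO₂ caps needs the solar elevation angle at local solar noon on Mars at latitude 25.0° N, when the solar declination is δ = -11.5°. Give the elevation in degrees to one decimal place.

At local noon the hour angle is zero, so the zenith angle equals |ϕ − δ| = |+25.0° − (-11.500°)| = 36.500°.
Elevation = 90° − 36.500° = 53.5°.

53.5°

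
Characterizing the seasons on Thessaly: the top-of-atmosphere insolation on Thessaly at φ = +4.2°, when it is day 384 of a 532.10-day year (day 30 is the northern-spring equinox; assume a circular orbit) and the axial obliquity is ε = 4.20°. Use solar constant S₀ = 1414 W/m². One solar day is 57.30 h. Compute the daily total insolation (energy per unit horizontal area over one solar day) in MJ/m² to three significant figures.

Solar longitude: λ_s = 360° × (384 − 30)/532.10 = 239.504°.
sin δ = sin 4.20° × sin 239.504° = -0.06311, so δ = -3.618°.
cos H₀ = −tan(+4.2°) tan(-3.618°) = 0.0046, H₀ = 1.5662 rad.
Bracket: H₀ sin φ sin δ + cos φ cos δ sin H₀ = 1.5662×0.07324×-0.06311 + 0.99731×0.99801×0.99999 = -0.007239 + 0.995315 = 0.988076.
Q̄ = (S₀/π) × [bracket] = (1414/π) × 0.988076 = 444.72 W/m².
Daily total = Q̄ × 57.30 h × 3600 s/h = 444.72 × 57.30 × 3600 / 10⁶ = 91.74 MJ/m².

91.7 MJ/m²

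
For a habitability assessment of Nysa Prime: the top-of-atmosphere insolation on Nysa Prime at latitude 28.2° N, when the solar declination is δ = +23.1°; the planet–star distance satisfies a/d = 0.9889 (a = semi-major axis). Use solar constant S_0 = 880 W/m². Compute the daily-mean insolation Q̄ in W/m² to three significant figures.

cos h₀ = −tan(+28.2°) tan(+23.100°) = -0.2287, h₀ = 1.8015 rad.
Bracket: h₀ sin ϕ sin δ + cos ϕ cos δ sin h₀ = 1.8015×0.47255×0.39234 + 0.88130×0.91982×0.97350 = 0.333999 + 0.789155 = 1.123154.
Inverse-square distance factor (a/d)² = 0.9889² = 0.977923.
Q̄ = (S_0/π) × 0.977923 × [bracket] = (880/π) × 0.977923 × 1.123154 = 307.7 W/m².

Q̄ ≈ 308 W/m²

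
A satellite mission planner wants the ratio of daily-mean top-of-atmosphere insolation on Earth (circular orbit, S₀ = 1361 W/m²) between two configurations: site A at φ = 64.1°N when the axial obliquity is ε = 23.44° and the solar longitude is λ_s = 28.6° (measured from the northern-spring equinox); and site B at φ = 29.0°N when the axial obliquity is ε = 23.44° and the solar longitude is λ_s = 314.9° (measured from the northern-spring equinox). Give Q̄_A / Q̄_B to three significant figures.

— Configuration A (φ=+64.1°):
Solar declination: sin δ = sin ε · sin λ_s = sin 23.44° × sin 28.6° = 0.19042, so δ = +10.977°.
cos H₀ = −tan(+64.1°) tan(+10.977°) = -0.3995, H₀ = 1.9817 rad.
Bracket: H₀ sin φ sin δ + cos φ cos δ sin H₀ = 1.9817×0.89956×0.19042 + 0.43680×0.98170×0.91675 = 0.339454 + 0.393108 = 0.732562.
Q̄ = (S₀/π) × [bracket] = (1361/π) × 0.732562 = 317.36 W/m².
— Configuration B (φ=+29.0°):
Solar declination: sin δ = sin ε · sin λ_s = sin 23.44° × sin 314.9° = -0.28177, so δ = -16.366°.
cos H₀ = −tan(+29.0°) tan(-16.366°) = 0.1628, H₀ = 1.4073 rad.
Bracket: H₀ sin φ sin δ + cos φ cos δ sin H₀ = 1.4073×0.48481×-0.28177 + 0.87462×0.95948×0.98666 = -0.192244 + 0.827986 = 0.635742.
Q̄ = (S₀/π) × [bracket] = (1361/π) × 0.635742 = 275.42 W/m².
Ratio Q̄_A / Q̄_B = 317.36 / 275.42 = 1.152.

Q̄_A / Q̄_B ≈ 1.15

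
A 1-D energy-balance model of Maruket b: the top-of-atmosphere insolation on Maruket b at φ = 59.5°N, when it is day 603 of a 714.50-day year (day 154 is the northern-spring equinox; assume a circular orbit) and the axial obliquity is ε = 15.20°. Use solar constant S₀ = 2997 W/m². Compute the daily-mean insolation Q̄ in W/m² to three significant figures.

Q̄ ≈ 257 W/m²

Solar longitude: λ_s = 360° × (603 − 154)/714.50 = 226.228°.
sin δ = sin 15.20° × sin 226.228° = -0.18933, so δ = -10.913°.
cos H₀ = −tan(+59.5°) tan(-10.913°) = 0.3273, H₀ = 1.2373 rad.
Bracket: H₀ sin φ sin δ + cos φ cos δ sin H₀ = 1.2373×0.86163×-0.18933 + 0.50754×0.98191×0.94491 = -0.201844 + 0.470904 = 0.269060.
Q̄ = (S₀/π) × [bracket] = (2997/π) × 0.269060 = 256.7 W/m².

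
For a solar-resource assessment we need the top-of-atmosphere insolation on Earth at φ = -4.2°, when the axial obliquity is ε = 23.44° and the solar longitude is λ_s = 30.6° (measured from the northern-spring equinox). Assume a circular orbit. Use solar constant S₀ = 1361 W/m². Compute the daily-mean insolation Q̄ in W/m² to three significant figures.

Q̄ ≈ 413 W/m²

Solar declination: sin δ = sin ε · sin λ_s = sin 23.44° × sin 30.6° = 0.20249, so δ = +11.683°.
cos H₀ = −tan(-4.2°) tan(+11.683°) = 0.0152, H₀ = 1.5556 rad.
Bracket: H₀ sin φ sin δ + cos φ cos δ sin H₀ = 1.5556×-0.07324×0.20249 + 0.99731×0.97928×0.99988 = -0.023070 + 0.976529 = 0.953459.
Q̄ = (S₀/π) × [bracket] = (1361/π) × 0.953459 = 413.1 W/m².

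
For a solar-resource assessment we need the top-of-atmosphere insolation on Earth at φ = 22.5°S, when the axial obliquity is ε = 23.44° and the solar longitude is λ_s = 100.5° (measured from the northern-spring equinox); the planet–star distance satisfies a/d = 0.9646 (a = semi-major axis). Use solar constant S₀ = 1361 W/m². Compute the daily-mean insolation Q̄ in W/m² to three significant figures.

Solar declination: sin δ = sin ε · sin λ_s = sin 23.44° × sin 100.5° = 0.39113, so δ = +23.025°.
cos H₀ = −tan(-22.5°) tan(+23.025°) = 0.1760, H₀ = 1.3938 rad.
Bracket: H₀ sin φ sin δ + cos φ cos δ sin H₀ = 1.3938×-0.38268×0.39113 + 0.92388×0.92034×0.98438 = -0.208621 + 0.837002 = 0.628381.
Inverse-square distance factor (a/d)² = 0.9646² = 0.930453.
Q̄ = (S₀/π) × 0.930453 × [bracket] = (1361/π) × 0.930453 × 0.628381 = 253.3 W/m².

Q̄ ≈ 253 W/m²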